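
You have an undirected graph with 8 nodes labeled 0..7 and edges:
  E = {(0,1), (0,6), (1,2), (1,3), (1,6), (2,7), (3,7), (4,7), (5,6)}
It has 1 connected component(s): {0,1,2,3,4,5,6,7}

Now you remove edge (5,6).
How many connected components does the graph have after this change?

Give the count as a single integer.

Answer: 2

Derivation:
Initial component count: 1
Remove (5,6): it was a bridge. Count increases: 1 -> 2.
  After removal, components: {0,1,2,3,4,6,7} {5}
New component count: 2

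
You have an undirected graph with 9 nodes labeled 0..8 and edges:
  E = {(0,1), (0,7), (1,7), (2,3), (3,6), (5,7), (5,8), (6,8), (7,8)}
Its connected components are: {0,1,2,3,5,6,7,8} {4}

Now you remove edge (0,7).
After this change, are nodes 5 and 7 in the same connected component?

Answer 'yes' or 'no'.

Answer: yes

Derivation:
Initial components: {0,1,2,3,5,6,7,8} {4}
Removing edge (0,7): not a bridge — component count unchanged at 2.
New components: {0,1,2,3,5,6,7,8} {4}
Are 5 and 7 in the same component? yes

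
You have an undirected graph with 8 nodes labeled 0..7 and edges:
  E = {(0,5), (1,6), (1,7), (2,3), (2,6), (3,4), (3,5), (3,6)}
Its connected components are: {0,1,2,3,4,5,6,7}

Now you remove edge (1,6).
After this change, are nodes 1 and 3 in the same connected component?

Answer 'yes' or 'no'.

Answer: no

Derivation:
Initial components: {0,1,2,3,4,5,6,7}
Removing edge (1,6): it was a bridge — component count 1 -> 2.
New components: {0,2,3,4,5,6} {1,7}
Are 1 and 3 in the same component? no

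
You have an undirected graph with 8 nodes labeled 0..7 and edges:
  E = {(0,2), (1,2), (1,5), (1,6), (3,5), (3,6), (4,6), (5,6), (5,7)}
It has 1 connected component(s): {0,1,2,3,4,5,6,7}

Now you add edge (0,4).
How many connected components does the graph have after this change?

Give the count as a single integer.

Initial component count: 1
Add (0,4): endpoints already in same component. Count unchanged: 1.
New component count: 1

Answer: 1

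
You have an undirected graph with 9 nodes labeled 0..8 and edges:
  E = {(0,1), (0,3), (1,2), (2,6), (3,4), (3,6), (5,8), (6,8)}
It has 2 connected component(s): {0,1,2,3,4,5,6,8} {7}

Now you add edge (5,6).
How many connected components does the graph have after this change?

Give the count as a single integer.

Answer: 2

Derivation:
Initial component count: 2
Add (5,6): endpoints already in same component. Count unchanged: 2.
New component count: 2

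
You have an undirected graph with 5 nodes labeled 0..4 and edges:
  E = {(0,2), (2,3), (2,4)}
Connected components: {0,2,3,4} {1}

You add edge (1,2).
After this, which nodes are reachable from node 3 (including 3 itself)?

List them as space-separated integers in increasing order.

Before: nodes reachable from 3: {0,2,3,4}
Adding (1,2): merges 3's component with another. Reachability grows.
After: nodes reachable from 3: {0,1,2,3,4}

Answer: 0 1 2 3 4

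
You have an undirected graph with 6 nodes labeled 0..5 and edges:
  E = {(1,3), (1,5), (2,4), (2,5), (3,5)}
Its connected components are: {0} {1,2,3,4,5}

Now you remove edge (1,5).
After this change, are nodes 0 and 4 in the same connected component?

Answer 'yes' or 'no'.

Answer: no

Derivation:
Initial components: {0} {1,2,3,4,5}
Removing edge (1,5): not a bridge — component count unchanged at 2.
New components: {0} {1,2,3,4,5}
Are 0 and 4 in the same component? no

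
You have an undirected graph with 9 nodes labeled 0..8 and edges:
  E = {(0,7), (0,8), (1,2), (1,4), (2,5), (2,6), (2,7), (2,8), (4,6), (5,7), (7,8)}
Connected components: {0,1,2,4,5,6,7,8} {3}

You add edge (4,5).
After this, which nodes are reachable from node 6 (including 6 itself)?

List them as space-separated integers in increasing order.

Before: nodes reachable from 6: {0,1,2,4,5,6,7,8}
Adding (4,5): both endpoints already in same component. Reachability from 6 unchanged.
After: nodes reachable from 6: {0,1,2,4,5,6,7,8}

Answer: 0 1 2 4 5 6 7 8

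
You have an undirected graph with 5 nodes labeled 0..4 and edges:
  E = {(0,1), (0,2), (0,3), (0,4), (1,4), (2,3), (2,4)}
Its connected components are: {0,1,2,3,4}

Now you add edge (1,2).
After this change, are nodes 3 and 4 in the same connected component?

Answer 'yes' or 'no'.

Initial components: {0,1,2,3,4}
Adding edge (1,2): both already in same component {0,1,2,3,4}. No change.
New components: {0,1,2,3,4}
Are 3 and 4 in the same component? yes

Answer: yes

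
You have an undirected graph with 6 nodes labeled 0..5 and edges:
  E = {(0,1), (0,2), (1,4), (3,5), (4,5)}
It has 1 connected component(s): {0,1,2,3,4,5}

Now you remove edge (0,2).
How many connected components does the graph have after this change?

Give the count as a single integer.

Answer: 2

Derivation:
Initial component count: 1
Remove (0,2): it was a bridge. Count increases: 1 -> 2.
  After removal, components: {0,1,3,4,5} {2}
New component count: 2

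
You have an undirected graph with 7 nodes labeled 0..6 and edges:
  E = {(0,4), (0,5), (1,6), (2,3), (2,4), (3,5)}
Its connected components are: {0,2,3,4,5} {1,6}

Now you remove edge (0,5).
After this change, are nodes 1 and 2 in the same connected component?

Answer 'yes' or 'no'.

Answer: no

Derivation:
Initial components: {0,2,3,4,5} {1,6}
Removing edge (0,5): not a bridge — component count unchanged at 2.
New components: {0,2,3,4,5} {1,6}
Are 1 and 2 in the same component? no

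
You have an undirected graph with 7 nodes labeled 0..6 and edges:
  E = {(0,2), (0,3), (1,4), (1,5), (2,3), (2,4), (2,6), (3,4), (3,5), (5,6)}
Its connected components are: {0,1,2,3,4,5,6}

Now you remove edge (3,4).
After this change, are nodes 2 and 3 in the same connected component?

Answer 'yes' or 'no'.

Initial components: {0,1,2,3,4,5,6}
Removing edge (3,4): not a bridge — component count unchanged at 1.
New components: {0,1,2,3,4,5,6}
Are 2 and 3 in the same component? yes

Answer: yes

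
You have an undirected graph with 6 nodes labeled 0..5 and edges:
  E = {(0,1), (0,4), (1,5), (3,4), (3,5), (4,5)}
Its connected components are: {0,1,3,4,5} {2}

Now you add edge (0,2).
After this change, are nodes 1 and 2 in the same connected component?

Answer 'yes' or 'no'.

Initial components: {0,1,3,4,5} {2}
Adding edge (0,2): merges {0,1,3,4,5} and {2}.
New components: {0,1,2,3,4,5}
Are 1 and 2 in the same component? yes

Answer: yes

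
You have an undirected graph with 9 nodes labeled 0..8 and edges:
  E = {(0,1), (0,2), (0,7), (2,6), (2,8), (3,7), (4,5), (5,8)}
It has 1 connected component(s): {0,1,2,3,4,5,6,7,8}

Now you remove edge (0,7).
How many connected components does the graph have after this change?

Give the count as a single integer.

Answer: 2

Derivation:
Initial component count: 1
Remove (0,7): it was a bridge. Count increases: 1 -> 2.
  After removal, components: {0,1,2,4,5,6,8} {3,7}
New component count: 2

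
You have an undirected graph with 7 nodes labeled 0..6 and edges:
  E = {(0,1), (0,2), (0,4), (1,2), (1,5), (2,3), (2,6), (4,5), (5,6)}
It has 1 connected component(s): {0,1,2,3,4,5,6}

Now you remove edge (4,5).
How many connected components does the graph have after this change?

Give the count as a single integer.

Answer: 1

Derivation:
Initial component count: 1
Remove (4,5): not a bridge. Count unchanged: 1.
  After removal, components: {0,1,2,3,4,5,6}
New component count: 1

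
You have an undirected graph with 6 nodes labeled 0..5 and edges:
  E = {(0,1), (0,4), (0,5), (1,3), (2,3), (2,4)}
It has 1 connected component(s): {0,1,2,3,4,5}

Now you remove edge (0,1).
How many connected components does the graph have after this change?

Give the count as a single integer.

Answer: 1

Derivation:
Initial component count: 1
Remove (0,1): not a bridge. Count unchanged: 1.
  After removal, components: {0,1,2,3,4,5}
New component count: 1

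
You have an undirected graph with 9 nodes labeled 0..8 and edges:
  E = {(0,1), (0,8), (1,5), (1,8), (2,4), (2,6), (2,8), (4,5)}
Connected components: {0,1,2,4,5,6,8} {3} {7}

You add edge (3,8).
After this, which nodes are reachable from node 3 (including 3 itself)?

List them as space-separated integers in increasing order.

Answer: 0 1 2 3 4 5 6 8

Derivation:
Before: nodes reachable from 3: {3}
Adding (3,8): merges 3's component with another. Reachability grows.
After: nodes reachable from 3: {0,1,2,3,4,5,6,8}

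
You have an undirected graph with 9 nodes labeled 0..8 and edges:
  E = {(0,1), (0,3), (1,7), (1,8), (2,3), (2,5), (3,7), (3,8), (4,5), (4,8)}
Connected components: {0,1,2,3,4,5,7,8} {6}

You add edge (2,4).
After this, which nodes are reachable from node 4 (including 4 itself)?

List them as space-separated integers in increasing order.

Answer: 0 1 2 3 4 5 7 8

Derivation:
Before: nodes reachable from 4: {0,1,2,3,4,5,7,8}
Adding (2,4): both endpoints already in same component. Reachability from 4 unchanged.
After: nodes reachable from 4: {0,1,2,3,4,5,7,8}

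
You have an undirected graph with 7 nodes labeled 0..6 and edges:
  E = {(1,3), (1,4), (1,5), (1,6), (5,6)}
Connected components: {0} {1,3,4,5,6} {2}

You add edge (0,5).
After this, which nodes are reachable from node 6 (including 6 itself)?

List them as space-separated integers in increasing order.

Answer: 0 1 3 4 5 6

Derivation:
Before: nodes reachable from 6: {1,3,4,5,6}
Adding (0,5): merges 6's component with another. Reachability grows.
After: nodes reachable from 6: {0,1,3,4,5,6}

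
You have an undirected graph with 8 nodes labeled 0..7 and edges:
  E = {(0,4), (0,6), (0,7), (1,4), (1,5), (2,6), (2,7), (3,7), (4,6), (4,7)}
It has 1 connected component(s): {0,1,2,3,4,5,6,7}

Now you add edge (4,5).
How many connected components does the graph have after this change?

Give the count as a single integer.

Initial component count: 1
Add (4,5): endpoints already in same component. Count unchanged: 1.
New component count: 1

Answer: 1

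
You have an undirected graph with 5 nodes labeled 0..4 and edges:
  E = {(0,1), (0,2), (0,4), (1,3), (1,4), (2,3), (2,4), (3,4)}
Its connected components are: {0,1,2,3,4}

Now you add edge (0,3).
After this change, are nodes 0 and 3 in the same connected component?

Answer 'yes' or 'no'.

Initial components: {0,1,2,3,4}
Adding edge (0,3): both already in same component {0,1,2,3,4}. No change.
New components: {0,1,2,3,4}
Are 0 and 3 in the same component? yes

Answer: yes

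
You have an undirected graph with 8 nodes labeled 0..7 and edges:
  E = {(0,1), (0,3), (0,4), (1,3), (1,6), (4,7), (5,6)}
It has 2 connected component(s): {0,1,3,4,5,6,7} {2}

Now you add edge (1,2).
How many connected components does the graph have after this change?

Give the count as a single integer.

Answer: 1

Derivation:
Initial component count: 2
Add (1,2): merges two components. Count decreases: 2 -> 1.
New component count: 1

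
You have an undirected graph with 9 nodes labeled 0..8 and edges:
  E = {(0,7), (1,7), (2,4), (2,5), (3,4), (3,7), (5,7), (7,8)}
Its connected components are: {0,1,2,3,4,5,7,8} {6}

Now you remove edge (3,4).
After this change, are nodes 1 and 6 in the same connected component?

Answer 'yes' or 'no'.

Initial components: {0,1,2,3,4,5,7,8} {6}
Removing edge (3,4): not a bridge — component count unchanged at 2.
New components: {0,1,2,3,4,5,7,8} {6}
Are 1 and 6 in the same component? no

Answer: no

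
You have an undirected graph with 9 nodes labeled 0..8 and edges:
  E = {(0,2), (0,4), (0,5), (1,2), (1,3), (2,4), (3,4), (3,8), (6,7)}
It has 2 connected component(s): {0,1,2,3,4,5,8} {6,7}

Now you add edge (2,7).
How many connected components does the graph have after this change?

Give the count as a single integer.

Initial component count: 2
Add (2,7): merges two components. Count decreases: 2 -> 1.
New component count: 1

Answer: 1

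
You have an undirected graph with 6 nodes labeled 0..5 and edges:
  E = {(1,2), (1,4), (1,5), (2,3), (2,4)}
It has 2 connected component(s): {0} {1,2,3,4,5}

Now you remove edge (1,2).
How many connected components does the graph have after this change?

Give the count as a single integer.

Answer: 2

Derivation:
Initial component count: 2
Remove (1,2): not a bridge. Count unchanged: 2.
  After removal, components: {0} {1,2,3,4,5}
New component count: 2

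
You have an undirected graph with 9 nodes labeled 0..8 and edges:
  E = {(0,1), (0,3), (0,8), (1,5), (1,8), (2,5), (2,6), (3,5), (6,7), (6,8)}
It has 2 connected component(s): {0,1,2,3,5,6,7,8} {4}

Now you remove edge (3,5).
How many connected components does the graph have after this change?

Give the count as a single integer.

Answer: 2

Derivation:
Initial component count: 2
Remove (3,5): not a bridge. Count unchanged: 2.
  After removal, components: {0,1,2,3,5,6,7,8} {4}
New component count: 2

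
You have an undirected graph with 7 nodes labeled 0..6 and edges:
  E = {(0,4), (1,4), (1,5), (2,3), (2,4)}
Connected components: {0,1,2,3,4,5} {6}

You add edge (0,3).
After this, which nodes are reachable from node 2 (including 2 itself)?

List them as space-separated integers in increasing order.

Answer: 0 1 2 3 4 5

Derivation:
Before: nodes reachable from 2: {0,1,2,3,4,5}
Adding (0,3): both endpoints already in same component. Reachability from 2 unchanged.
After: nodes reachable from 2: {0,1,2,3,4,5}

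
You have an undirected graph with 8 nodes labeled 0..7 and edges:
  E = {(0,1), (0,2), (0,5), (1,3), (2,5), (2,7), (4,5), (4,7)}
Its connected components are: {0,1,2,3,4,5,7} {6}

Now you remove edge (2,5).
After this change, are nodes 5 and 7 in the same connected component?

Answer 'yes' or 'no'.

Answer: yes

Derivation:
Initial components: {0,1,2,3,4,5,7} {6}
Removing edge (2,5): not a bridge — component count unchanged at 2.
New components: {0,1,2,3,4,5,7} {6}
Are 5 and 7 in the same component? yes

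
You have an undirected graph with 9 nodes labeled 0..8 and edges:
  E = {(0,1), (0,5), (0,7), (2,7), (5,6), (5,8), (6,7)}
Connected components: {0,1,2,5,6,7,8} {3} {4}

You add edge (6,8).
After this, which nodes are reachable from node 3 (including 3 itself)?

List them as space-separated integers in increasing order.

Before: nodes reachable from 3: {3}
Adding (6,8): both endpoints already in same component. Reachability from 3 unchanged.
After: nodes reachable from 3: {3}

Answer: 3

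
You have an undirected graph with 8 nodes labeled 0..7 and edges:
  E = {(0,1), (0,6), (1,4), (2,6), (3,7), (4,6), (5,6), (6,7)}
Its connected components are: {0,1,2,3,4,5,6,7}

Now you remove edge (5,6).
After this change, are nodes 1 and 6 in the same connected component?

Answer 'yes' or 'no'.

Initial components: {0,1,2,3,4,5,6,7}
Removing edge (5,6): it was a bridge — component count 1 -> 2.
New components: {0,1,2,3,4,6,7} {5}
Are 1 and 6 in the same component? yes

Answer: yes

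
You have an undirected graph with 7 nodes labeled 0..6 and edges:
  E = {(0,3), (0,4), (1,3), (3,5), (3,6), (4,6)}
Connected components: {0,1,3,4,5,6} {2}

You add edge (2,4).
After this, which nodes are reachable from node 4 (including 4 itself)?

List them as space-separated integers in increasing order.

Before: nodes reachable from 4: {0,1,3,4,5,6}
Adding (2,4): merges 4's component with another. Reachability grows.
After: nodes reachable from 4: {0,1,2,3,4,5,6}

Answer: 0 1 2 3 4 5 6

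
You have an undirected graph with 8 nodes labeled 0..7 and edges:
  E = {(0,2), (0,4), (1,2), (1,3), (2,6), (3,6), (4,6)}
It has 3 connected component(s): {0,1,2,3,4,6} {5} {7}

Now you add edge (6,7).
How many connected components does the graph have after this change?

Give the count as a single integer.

Answer: 2

Derivation:
Initial component count: 3
Add (6,7): merges two components. Count decreases: 3 -> 2.
New component count: 2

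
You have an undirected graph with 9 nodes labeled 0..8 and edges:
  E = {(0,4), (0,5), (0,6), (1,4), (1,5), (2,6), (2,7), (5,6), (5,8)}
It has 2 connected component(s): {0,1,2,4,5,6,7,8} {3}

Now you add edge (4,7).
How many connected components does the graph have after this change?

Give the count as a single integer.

Answer: 2

Derivation:
Initial component count: 2
Add (4,7): endpoints already in same component. Count unchanged: 2.
New component count: 2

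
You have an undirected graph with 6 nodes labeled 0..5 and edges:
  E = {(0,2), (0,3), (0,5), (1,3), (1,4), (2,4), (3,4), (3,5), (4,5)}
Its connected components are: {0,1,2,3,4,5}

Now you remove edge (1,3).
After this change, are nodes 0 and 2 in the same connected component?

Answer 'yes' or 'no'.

Answer: yes

Derivation:
Initial components: {0,1,2,3,4,5}
Removing edge (1,3): not a bridge — component count unchanged at 1.
New components: {0,1,2,3,4,5}
Are 0 and 2 in the same component? yes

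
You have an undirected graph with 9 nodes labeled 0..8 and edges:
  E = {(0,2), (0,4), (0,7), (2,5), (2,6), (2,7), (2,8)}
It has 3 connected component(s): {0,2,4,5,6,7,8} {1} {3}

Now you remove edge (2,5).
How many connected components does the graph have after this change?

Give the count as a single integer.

Initial component count: 3
Remove (2,5): it was a bridge. Count increases: 3 -> 4.
  After removal, components: {0,2,4,6,7,8} {1} {3} {5}
New component count: 4

Answer: 4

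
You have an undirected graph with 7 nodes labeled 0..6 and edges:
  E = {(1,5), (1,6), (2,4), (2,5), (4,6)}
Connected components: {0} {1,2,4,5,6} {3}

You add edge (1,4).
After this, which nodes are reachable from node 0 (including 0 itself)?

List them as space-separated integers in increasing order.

Answer: 0

Derivation:
Before: nodes reachable from 0: {0}
Adding (1,4): both endpoints already in same component. Reachability from 0 unchanged.
After: nodes reachable from 0: {0}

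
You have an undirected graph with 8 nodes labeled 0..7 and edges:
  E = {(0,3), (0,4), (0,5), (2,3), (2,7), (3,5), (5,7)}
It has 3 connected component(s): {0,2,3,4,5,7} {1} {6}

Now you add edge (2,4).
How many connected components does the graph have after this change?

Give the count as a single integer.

Answer: 3

Derivation:
Initial component count: 3
Add (2,4): endpoints already in same component. Count unchanged: 3.
New component count: 3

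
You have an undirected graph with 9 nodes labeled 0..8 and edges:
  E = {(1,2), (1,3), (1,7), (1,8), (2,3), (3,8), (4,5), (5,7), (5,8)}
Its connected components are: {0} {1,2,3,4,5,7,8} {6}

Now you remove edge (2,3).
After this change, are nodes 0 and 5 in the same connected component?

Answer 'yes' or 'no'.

Initial components: {0} {1,2,3,4,5,7,8} {6}
Removing edge (2,3): not a bridge — component count unchanged at 3.
New components: {0} {1,2,3,4,5,7,8} {6}
Are 0 and 5 in the same component? no

Answer: no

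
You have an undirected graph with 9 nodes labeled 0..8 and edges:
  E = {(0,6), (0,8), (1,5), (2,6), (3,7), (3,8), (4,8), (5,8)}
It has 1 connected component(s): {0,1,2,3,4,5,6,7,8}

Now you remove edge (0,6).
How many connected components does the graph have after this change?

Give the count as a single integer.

Answer: 2

Derivation:
Initial component count: 1
Remove (0,6): it was a bridge. Count increases: 1 -> 2.
  After removal, components: {0,1,3,4,5,7,8} {2,6}
New component count: 2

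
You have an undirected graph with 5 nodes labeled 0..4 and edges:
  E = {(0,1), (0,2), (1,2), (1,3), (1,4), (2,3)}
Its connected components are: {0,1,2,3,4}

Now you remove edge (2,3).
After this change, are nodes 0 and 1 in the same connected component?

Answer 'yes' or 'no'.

Answer: yes

Derivation:
Initial components: {0,1,2,3,4}
Removing edge (2,3): not a bridge — component count unchanged at 1.
New components: {0,1,2,3,4}
Are 0 and 1 in the same component? yes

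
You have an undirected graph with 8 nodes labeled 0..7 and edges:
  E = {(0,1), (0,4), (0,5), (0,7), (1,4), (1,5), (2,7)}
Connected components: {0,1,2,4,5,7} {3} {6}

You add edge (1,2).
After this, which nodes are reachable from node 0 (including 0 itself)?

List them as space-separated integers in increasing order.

Answer: 0 1 2 4 5 7

Derivation:
Before: nodes reachable from 0: {0,1,2,4,5,7}
Adding (1,2): both endpoints already in same component. Reachability from 0 unchanged.
After: nodes reachable from 0: {0,1,2,4,5,7}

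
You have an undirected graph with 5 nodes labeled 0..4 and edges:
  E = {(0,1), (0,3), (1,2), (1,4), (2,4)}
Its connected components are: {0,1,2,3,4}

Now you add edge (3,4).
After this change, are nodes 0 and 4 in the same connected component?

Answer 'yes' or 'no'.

Answer: yes

Derivation:
Initial components: {0,1,2,3,4}
Adding edge (3,4): both already in same component {0,1,2,3,4}. No change.
New components: {0,1,2,3,4}
Are 0 and 4 in the same component? yes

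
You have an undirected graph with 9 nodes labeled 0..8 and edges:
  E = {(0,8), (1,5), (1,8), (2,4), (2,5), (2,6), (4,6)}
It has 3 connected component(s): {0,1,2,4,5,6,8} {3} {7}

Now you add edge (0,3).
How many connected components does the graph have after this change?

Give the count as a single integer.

Initial component count: 3
Add (0,3): merges two components. Count decreases: 3 -> 2.
New component count: 2

Answer: 2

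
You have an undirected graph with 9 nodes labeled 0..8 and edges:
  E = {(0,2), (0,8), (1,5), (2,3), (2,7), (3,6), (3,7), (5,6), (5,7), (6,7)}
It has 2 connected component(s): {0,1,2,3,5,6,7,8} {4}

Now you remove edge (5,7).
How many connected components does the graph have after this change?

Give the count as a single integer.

Initial component count: 2
Remove (5,7): not a bridge. Count unchanged: 2.
  After removal, components: {0,1,2,3,5,6,7,8} {4}
New component count: 2

Answer: 2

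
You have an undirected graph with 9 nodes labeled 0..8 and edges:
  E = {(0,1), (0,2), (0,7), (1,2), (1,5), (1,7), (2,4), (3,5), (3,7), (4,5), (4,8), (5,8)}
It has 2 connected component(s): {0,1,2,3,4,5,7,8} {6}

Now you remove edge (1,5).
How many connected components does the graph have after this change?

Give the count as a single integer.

Answer: 2

Derivation:
Initial component count: 2
Remove (1,5): not a bridge. Count unchanged: 2.
  After removal, components: {0,1,2,3,4,5,7,8} {6}
New component count: 2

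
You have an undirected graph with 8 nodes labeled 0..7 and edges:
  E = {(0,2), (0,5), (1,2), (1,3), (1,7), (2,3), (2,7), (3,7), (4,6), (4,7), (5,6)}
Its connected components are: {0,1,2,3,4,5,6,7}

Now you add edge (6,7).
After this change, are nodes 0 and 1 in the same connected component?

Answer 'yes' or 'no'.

Answer: yes

Derivation:
Initial components: {0,1,2,3,4,5,6,7}
Adding edge (6,7): both already in same component {0,1,2,3,4,5,6,7}. No change.
New components: {0,1,2,3,4,5,6,7}
Are 0 and 1 in the same component? yes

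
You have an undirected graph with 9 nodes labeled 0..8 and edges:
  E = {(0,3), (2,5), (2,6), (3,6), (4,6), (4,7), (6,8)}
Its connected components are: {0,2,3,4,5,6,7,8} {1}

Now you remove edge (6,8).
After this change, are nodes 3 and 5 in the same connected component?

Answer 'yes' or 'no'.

Answer: yes

Derivation:
Initial components: {0,2,3,4,5,6,7,8} {1}
Removing edge (6,8): it was a bridge — component count 2 -> 3.
New components: {0,2,3,4,5,6,7} {1} {8}
Are 3 and 5 in the same component? yes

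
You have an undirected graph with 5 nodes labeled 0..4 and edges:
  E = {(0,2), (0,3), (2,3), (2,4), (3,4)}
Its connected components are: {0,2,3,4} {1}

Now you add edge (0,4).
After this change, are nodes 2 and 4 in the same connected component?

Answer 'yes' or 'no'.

Initial components: {0,2,3,4} {1}
Adding edge (0,4): both already in same component {0,2,3,4}. No change.
New components: {0,2,3,4} {1}
Are 2 and 4 in the same component? yes

Answer: yes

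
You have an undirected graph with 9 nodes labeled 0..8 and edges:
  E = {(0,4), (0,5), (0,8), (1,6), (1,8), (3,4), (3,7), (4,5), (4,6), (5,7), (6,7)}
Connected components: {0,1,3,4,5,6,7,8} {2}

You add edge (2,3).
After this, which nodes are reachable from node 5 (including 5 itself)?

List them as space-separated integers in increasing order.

Before: nodes reachable from 5: {0,1,3,4,5,6,7,8}
Adding (2,3): merges 5's component with another. Reachability grows.
After: nodes reachable from 5: {0,1,2,3,4,5,6,7,8}

Answer: 0 1 2 3 4 5 6 7 8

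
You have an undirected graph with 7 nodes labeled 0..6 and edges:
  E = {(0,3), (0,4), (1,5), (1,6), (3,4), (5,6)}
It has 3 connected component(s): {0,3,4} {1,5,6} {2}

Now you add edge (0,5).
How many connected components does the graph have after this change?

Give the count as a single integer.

Answer: 2

Derivation:
Initial component count: 3
Add (0,5): merges two components. Count decreases: 3 -> 2.
New component count: 2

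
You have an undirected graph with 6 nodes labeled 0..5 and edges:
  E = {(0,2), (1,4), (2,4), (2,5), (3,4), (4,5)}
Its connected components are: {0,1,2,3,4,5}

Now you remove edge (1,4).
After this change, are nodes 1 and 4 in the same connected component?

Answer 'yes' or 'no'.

Answer: no

Derivation:
Initial components: {0,1,2,3,4,5}
Removing edge (1,4): it was a bridge — component count 1 -> 2.
New components: {0,2,3,4,5} {1}
Are 1 and 4 in the same component? no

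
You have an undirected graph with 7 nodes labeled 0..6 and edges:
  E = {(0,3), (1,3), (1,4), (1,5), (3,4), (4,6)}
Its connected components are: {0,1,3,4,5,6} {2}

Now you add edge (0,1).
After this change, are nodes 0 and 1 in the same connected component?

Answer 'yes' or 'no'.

Answer: yes

Derivation:
Initial components: {0,1,3,4,5,6} {2}
Adding edge (0,1): both already in same component {0,1,3,4,5,6}. No change.
New components: {0,1,3,4,5,6} {2}
Are 0 and 1 in the same component? yes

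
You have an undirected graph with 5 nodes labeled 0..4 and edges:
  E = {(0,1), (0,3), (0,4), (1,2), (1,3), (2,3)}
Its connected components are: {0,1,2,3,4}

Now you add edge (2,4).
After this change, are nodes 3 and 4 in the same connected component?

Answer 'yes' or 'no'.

Answer: yes

Derivation:
Initial components: {0,1,2,3,4}
Adding edge (2,4): both already in same component {0,1,2,3,4}. No change.
New components: {0,1,2,3,4}
Are 3 and 4 in the same component? yes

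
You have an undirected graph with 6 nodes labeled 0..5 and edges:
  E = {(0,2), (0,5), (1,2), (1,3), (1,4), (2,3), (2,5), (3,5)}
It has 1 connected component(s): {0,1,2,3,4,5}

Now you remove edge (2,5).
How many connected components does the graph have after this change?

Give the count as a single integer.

Answer: 1

Derivation:
Initial component count: 1
Remove (2,5): not a bridge. Count unchanged: 1.
  After removal, components: {0,1,2,3,4,5}
New component count: 1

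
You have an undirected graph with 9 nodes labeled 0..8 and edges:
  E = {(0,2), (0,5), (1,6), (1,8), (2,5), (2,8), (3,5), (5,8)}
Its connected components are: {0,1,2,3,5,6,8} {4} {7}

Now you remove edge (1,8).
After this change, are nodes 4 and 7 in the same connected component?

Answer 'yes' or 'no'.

Initial components: {0,1,2,3,5,6,8} {4} {7}
Removing edge (1,8): it was a bridge — component count 3 -> 4.
New components: {0,2,3,5,8} {1,6} {4} {7}
Are 4 and 7 in the same component? no

Answer: no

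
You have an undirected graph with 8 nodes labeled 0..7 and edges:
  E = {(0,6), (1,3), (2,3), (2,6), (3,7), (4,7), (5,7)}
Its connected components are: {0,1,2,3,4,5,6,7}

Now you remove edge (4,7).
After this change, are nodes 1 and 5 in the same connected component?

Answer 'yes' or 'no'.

Initial components: {0,1,2,3,4,5,6,7}
Removing edge (4,7): it was a bridge — component count 1 -> 2.
New components: {0,1,2,3,5,6,7} {4}
Are 1 and 5 in the same component? yes

Answer: yes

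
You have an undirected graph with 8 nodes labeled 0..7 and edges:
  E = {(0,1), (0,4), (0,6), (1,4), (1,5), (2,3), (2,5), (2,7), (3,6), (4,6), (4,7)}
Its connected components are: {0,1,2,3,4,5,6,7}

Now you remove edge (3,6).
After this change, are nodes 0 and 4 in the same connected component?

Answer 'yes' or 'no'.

Answer: yes

Derivation:
Initial components: {0,1,2,3,4,5,6,7}
Removing edge (3,6): not a bridge — component count unchanged at 1.
New components: {0,1,2,3,4,5,6,7}
Are 0 and 4 in the same component? yes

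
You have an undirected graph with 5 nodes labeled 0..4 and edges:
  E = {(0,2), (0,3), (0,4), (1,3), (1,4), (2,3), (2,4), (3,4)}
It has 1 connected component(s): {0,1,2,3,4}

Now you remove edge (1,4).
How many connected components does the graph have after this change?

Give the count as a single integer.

Initial component count: 1
Remove (1,4): not a bridge. Count unchanged: 1.
  After removal, components: {0,1,2,3,4}
New component count: 1

Answer: 1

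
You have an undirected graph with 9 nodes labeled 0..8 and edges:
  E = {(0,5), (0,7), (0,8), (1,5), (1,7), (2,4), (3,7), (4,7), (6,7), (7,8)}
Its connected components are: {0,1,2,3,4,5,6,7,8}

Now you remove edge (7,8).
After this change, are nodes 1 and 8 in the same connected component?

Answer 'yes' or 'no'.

Initial components: {0,1,2,3,4,5,6,7,8}
Removing edge (7,8): not a bridge — component count unchanged at 1.
New components: {0,1,2,3,4,5,6,7,8}
Are 1 and 8 in the same component? yes

Answer: yes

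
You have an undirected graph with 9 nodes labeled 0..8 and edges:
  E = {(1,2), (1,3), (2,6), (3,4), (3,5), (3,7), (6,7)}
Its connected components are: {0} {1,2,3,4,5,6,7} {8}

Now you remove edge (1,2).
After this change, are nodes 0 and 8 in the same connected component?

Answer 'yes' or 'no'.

Initial components: {0} {1,2,3,4,5,6,7} {8}
Removing edge (1,2): not a bridge — component count unchanged at 3.
New components: {0} {1,2,3,4,5,6,7} {8}
Are 0 and 8 in the same component? no

Answer: no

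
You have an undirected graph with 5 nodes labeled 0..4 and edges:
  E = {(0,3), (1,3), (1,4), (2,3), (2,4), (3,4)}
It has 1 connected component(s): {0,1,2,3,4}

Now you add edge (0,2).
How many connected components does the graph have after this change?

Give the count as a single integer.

Answer: 1

Derivation:
Initial component count: 1
Add (0,2): endpoints already in same component. Count unchanged: 1.
New component count: 1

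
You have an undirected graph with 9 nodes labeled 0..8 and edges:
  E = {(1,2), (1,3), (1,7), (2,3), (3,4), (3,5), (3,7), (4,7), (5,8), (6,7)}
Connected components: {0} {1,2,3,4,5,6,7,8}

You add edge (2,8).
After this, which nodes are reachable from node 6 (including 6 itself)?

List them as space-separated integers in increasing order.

Before: nodes reachable from 6: {1,2,3,4,5,6,7,8}
Adding (2,8): both endpoints already in same component. Reachability from 6 unchanged.
After: nodes reachable from 6: {1,2,3,4,5,6,7,8}

Answer: 1 2 3 4 5 6 7 8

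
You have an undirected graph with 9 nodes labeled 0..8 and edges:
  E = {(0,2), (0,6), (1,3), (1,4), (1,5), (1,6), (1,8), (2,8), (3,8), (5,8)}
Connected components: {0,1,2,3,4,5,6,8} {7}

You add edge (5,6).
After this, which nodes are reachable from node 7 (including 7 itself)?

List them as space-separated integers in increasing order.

Answer: 7

Derivation:
Before: nodes reachable from 7: {7}
Adding (5,6): both endpoints already in same component. Reachability from 7 unchanged.
After: nodes reachable from 7: {7}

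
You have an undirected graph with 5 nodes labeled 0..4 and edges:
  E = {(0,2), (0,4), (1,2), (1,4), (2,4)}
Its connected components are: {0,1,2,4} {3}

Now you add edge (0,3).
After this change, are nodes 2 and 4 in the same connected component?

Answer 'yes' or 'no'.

Initial components: {0,1,2,4} {3}
Adding edge (0,3): merges {0,1,2,4} and {3}.
New components: {0,1,2,3,4}
Are 2 and 4 in the same component? yes

Answer: yes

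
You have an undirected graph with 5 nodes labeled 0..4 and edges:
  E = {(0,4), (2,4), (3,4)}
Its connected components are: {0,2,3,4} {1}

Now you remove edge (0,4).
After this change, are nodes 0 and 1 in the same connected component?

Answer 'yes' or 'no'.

Initial components: {0,2,3,4} {1}
Removing edge (0,4): it was a bridge — component count 2 -> 3.
New components: {0} {1} {2,3,4}
Are 0 and 1 in the same component? no

Answer: no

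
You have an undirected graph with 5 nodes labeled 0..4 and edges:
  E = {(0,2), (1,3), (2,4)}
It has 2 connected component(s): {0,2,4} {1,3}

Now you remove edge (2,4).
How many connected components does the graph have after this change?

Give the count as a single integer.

Answer: 3

Derivation:
Initial component count: 2
Remove (2,4): it was a bridge. Count increases: 2 -> 3.
  After removal, components: {0,2} {1,3} {4}
New component count: 3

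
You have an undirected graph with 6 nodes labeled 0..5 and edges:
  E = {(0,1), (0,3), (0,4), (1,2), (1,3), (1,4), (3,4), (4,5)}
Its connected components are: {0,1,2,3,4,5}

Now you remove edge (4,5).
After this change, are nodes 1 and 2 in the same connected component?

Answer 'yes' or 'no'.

Initial components: {0,1,2,3,4,5}
Removing edge (4,5): it was a bridge — component count 1 -> 2.
New components: {0,1,2,3,4} {5}
Are 1 and 2 in the same component? yes

Answer: yes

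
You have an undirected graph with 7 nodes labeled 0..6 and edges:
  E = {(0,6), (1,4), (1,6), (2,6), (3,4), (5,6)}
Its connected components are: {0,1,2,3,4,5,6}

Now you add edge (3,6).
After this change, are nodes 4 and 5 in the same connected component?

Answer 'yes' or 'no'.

Answer: yes

Derivation:
Initial components: {0,1,2,3,4,5,6}
Adding edge (3,6): both already in same component {0,1,2,3,4,5,6}. No change.
New components: {0,1,2,3,4,5,6}
Are 4 and 5 in the same component? yes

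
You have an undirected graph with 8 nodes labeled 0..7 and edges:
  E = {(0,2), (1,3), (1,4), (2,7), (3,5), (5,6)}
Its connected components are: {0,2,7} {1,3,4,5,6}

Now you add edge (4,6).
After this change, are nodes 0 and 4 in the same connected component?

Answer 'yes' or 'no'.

Initial components: {0,2,7} {1,3,4,5,6}
Adding edge (4,6): both already in same component {1,3,4,5,6}. No change.
New components: {0,2,7} {1,3,4,5,6}
Are 0 and 4 in the same component? no

Answer: no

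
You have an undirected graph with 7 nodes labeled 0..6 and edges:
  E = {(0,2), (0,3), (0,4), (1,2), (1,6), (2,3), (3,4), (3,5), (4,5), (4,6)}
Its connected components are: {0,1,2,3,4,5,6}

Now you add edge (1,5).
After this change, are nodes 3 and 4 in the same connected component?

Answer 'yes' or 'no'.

Initial components: {0,1,2,3,4,5,6}
Adding edge (1,5): both already in same component {0,1,2,3,4,5,6}. No change.
New components: {0,1,2,3,4,5,6}
Are 3 and 4 in the same component? yes

Answer: yes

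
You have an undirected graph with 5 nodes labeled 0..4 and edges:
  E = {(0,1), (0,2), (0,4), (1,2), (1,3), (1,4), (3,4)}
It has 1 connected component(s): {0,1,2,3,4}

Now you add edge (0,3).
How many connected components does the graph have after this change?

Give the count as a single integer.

Answer: 1

Derivation:
Initial component count: 1
Add (0,3): endpoints already in same component. Count unchanged: 1.
New component count: 1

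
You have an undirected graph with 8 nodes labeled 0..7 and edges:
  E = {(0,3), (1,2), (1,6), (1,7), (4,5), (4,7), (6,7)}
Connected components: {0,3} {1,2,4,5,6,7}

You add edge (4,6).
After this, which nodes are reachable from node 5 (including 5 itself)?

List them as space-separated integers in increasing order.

Before: nodes reachable from 5: {1,2,4,5,6,7}
Adding (4,6): both endpoints already in same component. Reachability from 5 unchanged.
After: nodes reachable from 5: {1,2,4,5,6,7}

Answer: 1 2 4 5 6 7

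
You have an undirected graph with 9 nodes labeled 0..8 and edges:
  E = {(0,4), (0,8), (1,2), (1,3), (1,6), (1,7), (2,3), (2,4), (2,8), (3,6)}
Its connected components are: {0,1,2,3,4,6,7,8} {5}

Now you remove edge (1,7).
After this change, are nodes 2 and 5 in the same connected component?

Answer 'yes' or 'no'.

Initial components: {0,1,2,3,4,6,7,8} {5}
Removing edge (1,7): it was a bridge — component count 2 -> 3.
New components: {0,1,2,3,4,6,8} {5} {7}
Are 2 and 5 in the same component? no

Answer: no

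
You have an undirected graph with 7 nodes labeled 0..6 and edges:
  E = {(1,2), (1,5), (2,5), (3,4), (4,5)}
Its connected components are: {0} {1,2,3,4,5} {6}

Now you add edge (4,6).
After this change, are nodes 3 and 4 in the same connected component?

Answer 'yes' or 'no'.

Answer: yes

Derivation:
Initial components: {0} {1,2,3,4,5} {6}
Adding edge (4,6): merges {1,2,3,4,5} and {6}.
New components: {0} {1,2,3,4,5,6}
Are 3 and 4 in the same component? yes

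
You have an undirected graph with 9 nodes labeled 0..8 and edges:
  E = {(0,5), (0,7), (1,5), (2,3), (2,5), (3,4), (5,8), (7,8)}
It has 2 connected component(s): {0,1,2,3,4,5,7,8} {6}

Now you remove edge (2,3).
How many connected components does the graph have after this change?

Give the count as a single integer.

Answer: 3

Derivation:
Initial component count: 2
Remove (2,3): it was a bridge. Count increases: 2 -> 3.
  After removal, components: {0,1,2,5,7,8} {3,4} {6}
New component count: 3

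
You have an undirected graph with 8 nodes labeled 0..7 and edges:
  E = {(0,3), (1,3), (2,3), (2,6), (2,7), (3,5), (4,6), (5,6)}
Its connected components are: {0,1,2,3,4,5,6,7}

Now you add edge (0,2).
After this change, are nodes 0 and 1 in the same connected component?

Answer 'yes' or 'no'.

Answer: yes

Derivation:
Initial components: {0,1,2,3,4,5,6,7}
Adding edge (0,2): both already in same component {0,1,2,3,4,5,6,7}. No change.
New components: {0,1,2,3,4,5,6,7}
Are 0 and 1 in the same component? yes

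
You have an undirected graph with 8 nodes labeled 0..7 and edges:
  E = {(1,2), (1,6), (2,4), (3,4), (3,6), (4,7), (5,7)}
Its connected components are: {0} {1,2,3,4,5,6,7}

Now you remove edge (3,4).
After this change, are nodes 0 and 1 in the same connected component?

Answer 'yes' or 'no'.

Answer: no

Derivation:
Initial components: {0} {1,2,3,4,5,6,7}
Removing edge (3,4): not a bridge — component count unchanged at 2.
New components: {0} {1,2,3,4,5,6,7}
Are 0 and 1 in the same component? no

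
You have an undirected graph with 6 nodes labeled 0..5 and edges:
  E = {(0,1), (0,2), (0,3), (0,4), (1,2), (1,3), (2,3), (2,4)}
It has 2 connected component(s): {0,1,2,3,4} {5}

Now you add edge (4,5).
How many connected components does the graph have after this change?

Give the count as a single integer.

Initial component count: 2
Add (4,5): merges two components. Count decreases: 2 -> 1.
New component count: 1

Answer: 1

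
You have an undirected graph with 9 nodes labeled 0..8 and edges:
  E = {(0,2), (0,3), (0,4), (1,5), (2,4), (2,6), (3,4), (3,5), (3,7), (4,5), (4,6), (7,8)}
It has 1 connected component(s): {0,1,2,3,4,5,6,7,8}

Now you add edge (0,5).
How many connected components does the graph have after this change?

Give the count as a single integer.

Initial component count: 1
Add (0,5): endpoints already in same component. Count unchanged: 1.
New component count: 1

Answer: 1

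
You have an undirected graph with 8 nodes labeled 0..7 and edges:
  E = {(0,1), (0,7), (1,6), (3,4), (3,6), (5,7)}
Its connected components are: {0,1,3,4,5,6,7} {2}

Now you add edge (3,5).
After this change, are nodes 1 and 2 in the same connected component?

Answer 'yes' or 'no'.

Answer: no

Derivation:
Initial components: {0,1,3,4,5,6,7} {2}
Adding edge (3,5): both already in same component {0,1,3,4,5,6,7}. No change.
New components: {0,1,3,4,5,6,7} {2}
Are 1 and 2 in the same component? no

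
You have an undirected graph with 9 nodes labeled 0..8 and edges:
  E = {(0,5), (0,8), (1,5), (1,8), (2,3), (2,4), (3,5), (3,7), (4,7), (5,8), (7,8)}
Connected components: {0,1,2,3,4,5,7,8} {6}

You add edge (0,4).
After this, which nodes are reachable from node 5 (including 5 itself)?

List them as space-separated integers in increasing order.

Before: nodes reachable from 5: {0,1,2,3,4,5,7,8}
Adding (0,4): both endpoints already in same component. Reachability from 5 unchanged.
After: nodes reachable from 5: {0,1,2,3,4,5,7,8}

Answer: 0 1 2 3 4 5 7 8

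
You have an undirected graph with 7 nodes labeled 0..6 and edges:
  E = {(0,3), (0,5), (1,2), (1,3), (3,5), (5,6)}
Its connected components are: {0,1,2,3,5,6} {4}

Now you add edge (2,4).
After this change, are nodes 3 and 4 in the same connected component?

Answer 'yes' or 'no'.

Initial components: {0,1,2,3,5,6} {4}
Adding edge (2,4): merges {0,1,2,3,5,6} and {4}.
New components: {0,1,2,3,4,5,6}
Are 3 and 4 in the same component? yes

Answer: yes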